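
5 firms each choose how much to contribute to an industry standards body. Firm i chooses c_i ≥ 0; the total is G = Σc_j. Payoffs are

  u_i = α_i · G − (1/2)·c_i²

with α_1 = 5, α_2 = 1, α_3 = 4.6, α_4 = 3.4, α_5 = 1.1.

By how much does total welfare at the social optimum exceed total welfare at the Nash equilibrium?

371.98

Firm i's FOC: ∂u_i/∂c_i = α_i − c_i = 0, so c_i* = α_i.
NE contributions = (5, 1, 4.6, 3.4, 1.1); G = 15.1.
W^NE = (Σα)·G − ½Σα_i² = 15.1² − ½·59.93 = 198.045.
Planner sets c_i = Σα_j = 15.1 for every i, so G^SO = 5·15.1 = 75.5.
W^SO = (Σα)·G^SO − ½·5·(Σα)² = (5/2)·15.1² = 570.025.
Deadweight loss = W^SO − W^NE = 371.98.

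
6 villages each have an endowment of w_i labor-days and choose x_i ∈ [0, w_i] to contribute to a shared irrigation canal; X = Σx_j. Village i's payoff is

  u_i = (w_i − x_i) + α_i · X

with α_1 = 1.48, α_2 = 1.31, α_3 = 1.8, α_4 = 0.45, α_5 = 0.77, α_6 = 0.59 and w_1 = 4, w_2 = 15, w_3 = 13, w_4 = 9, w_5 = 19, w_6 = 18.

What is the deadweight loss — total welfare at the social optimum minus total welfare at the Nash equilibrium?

∂u_i/∂x_i = α_i − 1, so village i contributes w_i if α_i > 1, else 0.
α_i > 1 for i ∈ {1, 2, 3}; NE contributions (4, 15, 13, 0, 0, 0), X = 32.
W^NE = Σw_i − X^NE + (Σα_i)·X^NE = 78 + 5.4·32 = 250.8.
Planner: ∂(Σu_j)/∂x_i = Σα_j − 1 = 5.4 > 0, so everyone contributes w_i; X^SO = 78, W^SO = 78 + 5.4·78 = 499.2.
Deadweight loss = 248.4.

248.4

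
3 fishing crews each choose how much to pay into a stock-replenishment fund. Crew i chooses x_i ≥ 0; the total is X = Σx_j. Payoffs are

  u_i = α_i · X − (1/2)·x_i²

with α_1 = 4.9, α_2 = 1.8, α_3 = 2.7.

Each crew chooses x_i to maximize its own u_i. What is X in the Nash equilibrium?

9.4

Crew i's FOC: ∂u_i/∂x_i = α_i − x_i = 0, so x_i* = α_i.
NE contributions = (4.9, 1.8, 2.7); X = 9.4.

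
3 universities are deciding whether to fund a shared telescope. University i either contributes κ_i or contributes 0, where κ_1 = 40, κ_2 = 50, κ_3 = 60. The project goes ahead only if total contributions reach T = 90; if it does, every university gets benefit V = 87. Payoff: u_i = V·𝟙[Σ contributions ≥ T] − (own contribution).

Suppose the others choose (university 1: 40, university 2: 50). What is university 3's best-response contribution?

0

Others' total = 90 ≥ 90; contributing adds cost 60 for no extra benefit.
Best response: 0.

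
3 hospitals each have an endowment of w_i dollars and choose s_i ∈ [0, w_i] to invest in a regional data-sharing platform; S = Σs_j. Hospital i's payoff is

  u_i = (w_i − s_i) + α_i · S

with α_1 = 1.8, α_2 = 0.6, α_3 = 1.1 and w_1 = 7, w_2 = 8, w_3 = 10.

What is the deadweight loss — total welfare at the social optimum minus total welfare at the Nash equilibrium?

20

∂u_i/∂s_i = α_i − 1, so hospital i contributes w_i if α_i > 1, else 0.
α_i > 1 for i ∈ {1, 3}; NE contributions (7, 0, 10), S = 17.
W^NE = Σw_i − S^NE + (Σα_i)·S^NE = 25 + 2.5·17 = 67.5.
Planner: ∂(Σu_j)/∂s_i = Σα_j − 1 = 2.5 > 0, so everyone contributes w_i; S^SO = 25, W^SO = 25 + 2.5·25 = 87.5.
Deadweight loss = 20.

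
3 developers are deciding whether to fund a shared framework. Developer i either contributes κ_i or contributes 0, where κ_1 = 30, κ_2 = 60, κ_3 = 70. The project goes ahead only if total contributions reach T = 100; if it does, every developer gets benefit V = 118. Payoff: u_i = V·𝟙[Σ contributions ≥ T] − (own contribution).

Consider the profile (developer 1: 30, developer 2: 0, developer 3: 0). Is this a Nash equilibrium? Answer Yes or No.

No

Total = 30 < 100: not provided.
Developer 1 (pledges 30, payoff -30): dropping to 0 → total 0, payoff 0. Profitable deviation.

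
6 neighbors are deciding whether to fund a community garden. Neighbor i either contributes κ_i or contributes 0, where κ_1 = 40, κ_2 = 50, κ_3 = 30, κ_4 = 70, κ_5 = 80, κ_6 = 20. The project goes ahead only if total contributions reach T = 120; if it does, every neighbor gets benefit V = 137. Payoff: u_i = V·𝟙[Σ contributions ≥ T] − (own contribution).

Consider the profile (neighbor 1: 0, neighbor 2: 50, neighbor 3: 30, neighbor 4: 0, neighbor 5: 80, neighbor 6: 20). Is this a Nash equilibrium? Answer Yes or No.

No

Total = 180 ≥ 120: provided.
Neighbor 1 (pledges 0, payoff 137): pledging 40 → total 220, payoff 97. No gain.
Neighbor 2 (pledges 50, payoff 87): dropping to 0 → total 130, payoff 137. Profitable deviation.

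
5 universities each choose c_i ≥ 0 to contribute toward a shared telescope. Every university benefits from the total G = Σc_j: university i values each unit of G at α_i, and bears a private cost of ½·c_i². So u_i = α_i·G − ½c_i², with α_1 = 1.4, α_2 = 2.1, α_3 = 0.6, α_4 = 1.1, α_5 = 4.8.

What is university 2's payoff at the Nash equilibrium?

18.795

University i's FOC: ∂u_i/∂c_i = α_i − c_i = 0, so c_i* = α_i.
NE contributions = (1.4, 2.1, 0.6, 1.1, 4.8); G = 10.
u_2 = α_2·G − ½·(c_2)² = 2.1·10 − ½·2.1² = 18.795.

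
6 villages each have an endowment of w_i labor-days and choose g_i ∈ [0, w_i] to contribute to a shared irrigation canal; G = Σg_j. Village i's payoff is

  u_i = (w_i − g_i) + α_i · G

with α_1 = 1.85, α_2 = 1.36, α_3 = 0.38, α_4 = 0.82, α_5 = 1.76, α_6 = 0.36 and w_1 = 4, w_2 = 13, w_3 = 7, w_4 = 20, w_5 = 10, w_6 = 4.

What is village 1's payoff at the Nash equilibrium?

∂u_i/∂g_i = α_i − 1, so village i contributes w_i if α_i > 1, else 0.
α_i > 1 for i ∈ {1, 2, 5}; NE contributions (4, 13, 0, 0, 10, 0), G = 27.
u_1 = (4 − 4) + 1.85·27 = 49.95.

49.95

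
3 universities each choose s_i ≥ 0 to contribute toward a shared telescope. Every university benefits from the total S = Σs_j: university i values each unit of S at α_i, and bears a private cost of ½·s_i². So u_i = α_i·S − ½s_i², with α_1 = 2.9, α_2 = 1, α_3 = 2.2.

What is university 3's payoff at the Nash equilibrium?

University i's FOC: ∂u_i/∂s_i = α_i − s_i = 0, so s_i* = α_i.
NE contributions = (2.9, 1, 2.2); S = 6.1.
u_3 = α_3·S − ½·(s_3)² = 2.2·6.1 − ½·2.2² = 11.

11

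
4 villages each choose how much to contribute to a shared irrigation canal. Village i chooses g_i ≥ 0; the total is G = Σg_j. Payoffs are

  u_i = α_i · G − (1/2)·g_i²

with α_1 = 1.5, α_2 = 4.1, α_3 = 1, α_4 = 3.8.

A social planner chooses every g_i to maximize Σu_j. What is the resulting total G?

41.6

Planner FOC: ∂(Σu_j)/∂g_i = (Σα_j) − g_i = 0, so g_i^SO = Σα_j = 10.4 for every i; G^SO = 41.6.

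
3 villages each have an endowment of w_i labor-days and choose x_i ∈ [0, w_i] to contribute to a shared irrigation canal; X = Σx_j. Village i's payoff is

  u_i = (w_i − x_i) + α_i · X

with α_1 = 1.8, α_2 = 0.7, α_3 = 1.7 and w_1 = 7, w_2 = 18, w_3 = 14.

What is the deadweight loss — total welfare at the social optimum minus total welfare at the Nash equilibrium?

∂u_i/∂x_i = α_i − 1, so village i contributes w_i if α_i > 1, else 0.
α_i > 1 for i ∈ {1, 3}; NE contributions (7, 0, 14), X = 21.
W^NE = Σw_i − X^NE + (Σα_i)·X^NE = 39 + 3.2·21 = 106.2.
Planner: ∂(Σu_j)/∂x_i = Σα_j − 1 = 3.2 > 0, so everyone contributes w_i; X^SO = 39, W^SO = 39 + 3.2·39 = 163.8.
Deadweight loss = 57.6.

57.6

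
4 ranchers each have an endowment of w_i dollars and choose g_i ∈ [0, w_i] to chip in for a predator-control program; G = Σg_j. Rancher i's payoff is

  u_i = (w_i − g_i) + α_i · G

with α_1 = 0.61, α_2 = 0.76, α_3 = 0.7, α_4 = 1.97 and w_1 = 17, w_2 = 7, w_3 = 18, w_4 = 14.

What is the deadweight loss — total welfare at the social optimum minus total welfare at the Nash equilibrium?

∂u_i/∂g_i = α_i − 1, so rancher i contributes w_i if α_i > 1, else 0.
α_i > 1 for i ∈ {4}; NE contributions (0, 0, 0, 14), G = 14.
W^NE = Σw_i − G^NE + (Σα_i)·G^NE = 56 + 3.04·14 = 98.56.
Planner: ∂(Σu_j)/∂g_i = Σα_j − 1 = 3.04 > 0, so everyone contributes w_i; G^SO = 56, W^SO = 56 + 3.04·56 = 226.24.
Deadweight loss = 127.68.

127.68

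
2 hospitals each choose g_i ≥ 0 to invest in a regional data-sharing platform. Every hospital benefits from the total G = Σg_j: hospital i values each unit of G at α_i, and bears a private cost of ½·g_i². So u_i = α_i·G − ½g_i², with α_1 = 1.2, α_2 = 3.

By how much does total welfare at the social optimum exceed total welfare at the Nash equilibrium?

Hospital i's FOC: ∂u_i/∂g_i = α_i − g_i = 0, so g_i* = α_i.
NE contributions = (1.2, 3); G = 4.2.
W^NE = (Σα)·G − ½Σα_i² = 4.2² − ½·10.44 = 12.42.
Planner sets g_i = Σα_j = 4.2 for every i, so G^SO = 2·4.2 = 8.4.
W^SO = (Σα)·G^SO − ½·2·(Σα)² = (2/2)·4.2² = 17.64.
Deadweight loss = W^SO − W^NE = 5.22.

5.22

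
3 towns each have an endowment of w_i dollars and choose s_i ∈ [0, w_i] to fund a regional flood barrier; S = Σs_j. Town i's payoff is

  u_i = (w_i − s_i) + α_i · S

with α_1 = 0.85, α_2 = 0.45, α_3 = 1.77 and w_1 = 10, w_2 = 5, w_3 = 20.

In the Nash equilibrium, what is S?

∂u_i/∂s_i = α_i − 1, so town i contributes w_i if α_i > 1, else 0.
α_i > 1 for i ∈ {3}; NE contributions (0, 0, 20), S = 20.

20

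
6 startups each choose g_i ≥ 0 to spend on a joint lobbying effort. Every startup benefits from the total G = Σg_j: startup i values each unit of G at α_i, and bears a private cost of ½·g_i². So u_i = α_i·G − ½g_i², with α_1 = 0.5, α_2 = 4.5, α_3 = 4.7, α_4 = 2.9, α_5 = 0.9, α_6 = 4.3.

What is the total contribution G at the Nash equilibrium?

Startup i's FOC: ∂u_i/∂g_i = α_i − g_i = 0, so g_i* = α_i.
NE contributions = (0.5, 4.5, 4.7, 2.9, 0.9, 4.3); G = 17.8.

17.8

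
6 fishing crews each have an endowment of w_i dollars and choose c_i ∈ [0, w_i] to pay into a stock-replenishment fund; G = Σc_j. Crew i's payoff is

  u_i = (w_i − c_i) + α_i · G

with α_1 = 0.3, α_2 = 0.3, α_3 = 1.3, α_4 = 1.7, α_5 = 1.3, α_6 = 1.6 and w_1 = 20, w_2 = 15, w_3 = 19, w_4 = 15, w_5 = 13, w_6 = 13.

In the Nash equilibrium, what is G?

60

∂u_i/∂c_i = α_i − 1, so crew i contributes w_i if α_i > 1, else 0.
α_i > 1 for i ∈ {3, 4, 5, 6}; NE contributions (0, 0, 19, 15, 13, 13), G = 60.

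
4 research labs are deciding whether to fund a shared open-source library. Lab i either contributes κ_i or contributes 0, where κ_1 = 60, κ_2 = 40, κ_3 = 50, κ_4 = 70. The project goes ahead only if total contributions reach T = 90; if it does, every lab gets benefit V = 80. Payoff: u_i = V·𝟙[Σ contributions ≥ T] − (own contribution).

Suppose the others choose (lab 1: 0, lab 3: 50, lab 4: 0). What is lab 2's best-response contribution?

Others' total = 50. Contributing 40 brings total to 90 ≥ 90: gain V − κ_2 = 40.
Best response: 40.

40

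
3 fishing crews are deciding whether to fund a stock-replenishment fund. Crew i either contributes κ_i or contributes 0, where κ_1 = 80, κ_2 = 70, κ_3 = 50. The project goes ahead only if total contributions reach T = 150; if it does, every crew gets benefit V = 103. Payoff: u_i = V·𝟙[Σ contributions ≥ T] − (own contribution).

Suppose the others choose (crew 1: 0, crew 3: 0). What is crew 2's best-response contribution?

0

Others' total = 0. Even contributing 70 gives 70 < 150: no benefit either way.
Best response: 0.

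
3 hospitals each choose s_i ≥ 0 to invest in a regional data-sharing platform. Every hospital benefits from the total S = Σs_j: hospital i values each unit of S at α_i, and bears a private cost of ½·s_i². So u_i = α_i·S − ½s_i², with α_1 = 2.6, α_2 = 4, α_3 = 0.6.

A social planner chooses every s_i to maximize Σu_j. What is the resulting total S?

21.6

Planner FOC: ∂(Σu_j)/∂s_i = (Σα_j) − s_i = 0, so s_i^SO = Σα_j = 7.2 for every i; S^SO = 21.6.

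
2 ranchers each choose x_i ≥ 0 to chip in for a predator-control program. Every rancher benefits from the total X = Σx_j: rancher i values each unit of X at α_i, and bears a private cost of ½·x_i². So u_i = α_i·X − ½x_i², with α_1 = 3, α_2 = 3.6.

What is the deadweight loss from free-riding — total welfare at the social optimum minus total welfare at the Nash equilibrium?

Rancher i's FOC: ∂u_i/∂x_i = α_i − x_i = 0, so x_i* = α_i.
NE contributions = (3, 3.6); X = 6.6.
W^NE = (Σα)·X − ½Σα_i² = 6.6² − ½·21.96 = 32.58.
Planner sets x_i = Σα_j = 6.6 for every i, so X^SO = 2·6.6 = 13.2.
W^SO = (Σα)·X^SO − ½·2·(Σα)² = (2/2)·6.6² = 43.56.
Deadweight loss = W^SO − W^NE = 10.98.

10.98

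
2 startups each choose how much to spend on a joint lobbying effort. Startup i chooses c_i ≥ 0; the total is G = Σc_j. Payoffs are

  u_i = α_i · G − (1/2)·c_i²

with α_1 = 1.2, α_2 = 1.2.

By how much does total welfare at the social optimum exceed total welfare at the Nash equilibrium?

Startup i's FOC: ∂u_i/∂c_i = α_i − c_i = 0, so c_i* = α_i.
NE contributions = (1.2, 1.2); G = 2.4.
W^NE = (Σα)·G − ½Σα_i² = 2.4² − ½·2.88 = 4.32.
Planner sets c_i = Σα_j = 2.4 for every i, so G^SO = 2·2.4 = 4.8.
W^SO = (Σα)·G^SO − ½·2·(Σα)² = (2/2)·2.4² = 5.76.
Deadweight loss = W^SO − W^NE = 1.44.

1.44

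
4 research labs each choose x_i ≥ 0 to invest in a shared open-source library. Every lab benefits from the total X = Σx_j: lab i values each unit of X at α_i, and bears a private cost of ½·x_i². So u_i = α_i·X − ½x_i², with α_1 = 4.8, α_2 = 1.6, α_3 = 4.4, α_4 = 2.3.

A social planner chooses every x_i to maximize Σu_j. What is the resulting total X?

Planner FOC: ∂(Σu_j)/∂x_i = (Σα_j) − x_i = 0, so x_i^SO = Σα_j = 13.1 for every i; X^SO = 52.4.

52.4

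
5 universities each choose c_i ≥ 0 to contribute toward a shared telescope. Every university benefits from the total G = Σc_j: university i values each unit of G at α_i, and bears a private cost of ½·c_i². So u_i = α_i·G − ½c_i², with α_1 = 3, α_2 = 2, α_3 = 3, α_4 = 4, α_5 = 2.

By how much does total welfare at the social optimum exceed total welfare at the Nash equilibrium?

315

University i's FOC: ∂u_i/∂c_i = α_i − c_i = 0, so c_i* = α_i.
NE contributions = (3, 2, 3, 4, 2); G = 14.
W^NE = (Σα)·G − ½Σα_i² = 14² − ½·42 = 175.
Planner sets c_i = Σα_j = 14 for every i, so G^SO = 5·14 = 70.
W^SO = (Σα)·G^SO − ½·5·(Σα)² = (5/2)·14² = 490.
Deadweight loss = W^SO − W^NE = 315.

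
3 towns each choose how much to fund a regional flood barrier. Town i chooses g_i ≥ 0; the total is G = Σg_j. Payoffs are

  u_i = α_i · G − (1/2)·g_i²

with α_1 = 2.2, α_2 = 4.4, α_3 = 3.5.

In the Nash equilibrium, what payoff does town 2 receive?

34.76

Town i's FOC: ∂u_i/∂g_i = α_i − g_i = 0, so g_i* = α_i.
NE contributions = (2.2, 4.4, 3.5); G = 10.1.
u_2 = α_2·G − ½·(g_2)² = 4.4·10.1 − ½·4.4² = 34.76.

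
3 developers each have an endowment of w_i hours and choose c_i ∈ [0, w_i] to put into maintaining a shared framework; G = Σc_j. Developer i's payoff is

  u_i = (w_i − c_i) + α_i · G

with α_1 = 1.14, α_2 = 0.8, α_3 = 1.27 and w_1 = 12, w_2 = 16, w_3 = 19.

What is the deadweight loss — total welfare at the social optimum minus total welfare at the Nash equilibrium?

∂u_i/∂c_i = α_i − 1, so developer i contributes w_i if α_i > 1, else 0.
α_i > 1 for i ∈ {1, 3}; NE contributions (12, 0, 19), G = 31.
W^NE = Σw_i − G^NE + (Σα_i)·G^NE = 47 + 2.21·31 = 115.51.
Planner: ∂(Σu_j)/∂c_i = Σα_j − 1 = 2.21 > 0, so everyone contributes w_i; G^SO = 47, W^SO = 47 + 2.21·47 = 150.87.
Deadweight loss = 35.36.

35.36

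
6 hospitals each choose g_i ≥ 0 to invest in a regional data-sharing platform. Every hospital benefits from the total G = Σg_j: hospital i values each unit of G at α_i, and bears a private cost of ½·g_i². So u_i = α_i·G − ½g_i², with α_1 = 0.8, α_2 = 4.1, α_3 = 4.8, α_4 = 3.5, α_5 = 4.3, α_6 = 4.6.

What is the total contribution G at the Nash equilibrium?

Hospital i's FOC: ∂u_i/∂g_i = α_i − g_i = 0, so g_i* = α_i.
NE contributions = (0.8, 4.1, 4.8, 3.5, 4.3, 4.6); G = 22.1.

22.1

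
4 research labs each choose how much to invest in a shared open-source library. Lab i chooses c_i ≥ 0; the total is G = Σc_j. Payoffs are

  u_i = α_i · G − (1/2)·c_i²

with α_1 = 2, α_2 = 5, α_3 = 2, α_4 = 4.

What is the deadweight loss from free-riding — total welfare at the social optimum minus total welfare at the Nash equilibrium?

193.5

Lab i's FOC: ∂u_i/∂c_i = α_i − c_i = 0, so c_i* = α_i.
NE contributions = (2, 5, 2, 4); G = 13.
W^NE = (Σα)·G − ½Σα_i² = 13² − ½·49 = 144.5.
Planner sets c_i = Σα_j = 13 for every i, so G^SO = 4·13 = 52.
W^SO = (Σα)·G^SO − ½·4·(Σα)² = (4/2)·13² = 338.
Deadweight loss = W^SO − W^NE = 193.5.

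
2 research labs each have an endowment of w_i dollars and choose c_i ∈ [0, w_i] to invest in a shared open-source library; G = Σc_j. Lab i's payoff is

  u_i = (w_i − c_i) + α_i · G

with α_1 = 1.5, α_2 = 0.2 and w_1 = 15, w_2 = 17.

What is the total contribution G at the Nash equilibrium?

15

∂u_i/∂c_i = α_i − 1, so lab i contributes w_i if α_i > 1, else 0.
α_i > 1 for i ∈ {1}; NE contributions (15, 0), G = 15.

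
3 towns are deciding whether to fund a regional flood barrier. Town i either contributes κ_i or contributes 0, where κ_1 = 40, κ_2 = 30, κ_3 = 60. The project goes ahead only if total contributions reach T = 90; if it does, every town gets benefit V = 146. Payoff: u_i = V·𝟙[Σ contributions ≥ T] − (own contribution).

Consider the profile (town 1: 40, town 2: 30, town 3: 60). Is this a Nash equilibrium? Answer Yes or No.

No

Total = 130 ≥ 90: provided.
Town 1 (pledges 40, payoff 106): dropping to 0 → total 90, payoff 146. Profitable deviation.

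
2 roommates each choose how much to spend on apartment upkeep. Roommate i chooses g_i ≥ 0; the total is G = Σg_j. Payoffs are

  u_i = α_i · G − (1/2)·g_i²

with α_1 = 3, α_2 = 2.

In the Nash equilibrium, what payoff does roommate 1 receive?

Roommate i's FOC: ∂u_i/∂g_i = α_i − g_i = 0, so g_i* = α_i.
NE contributions = (3, 2); G = 5.
u_1 = α_1·G − ½·(g_1)² = 3·5 − ½·3² = 10.5.

10.5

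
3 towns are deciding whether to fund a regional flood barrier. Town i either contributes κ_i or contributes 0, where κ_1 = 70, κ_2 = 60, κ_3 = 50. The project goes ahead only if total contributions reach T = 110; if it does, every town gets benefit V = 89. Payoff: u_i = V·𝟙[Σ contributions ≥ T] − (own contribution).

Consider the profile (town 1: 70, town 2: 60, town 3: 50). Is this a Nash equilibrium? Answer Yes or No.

Total = 180 ≥ 110: provided.
Town 1 (pledges 70, payoff 19): dropping to 0 → total 110, payoff 89. Profitable deviation.

No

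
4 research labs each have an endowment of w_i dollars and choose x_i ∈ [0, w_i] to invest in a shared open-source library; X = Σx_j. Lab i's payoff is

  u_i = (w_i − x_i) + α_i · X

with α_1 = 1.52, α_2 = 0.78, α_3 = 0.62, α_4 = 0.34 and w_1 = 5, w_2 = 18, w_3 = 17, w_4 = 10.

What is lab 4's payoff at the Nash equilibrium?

11.7

∂u_i/∂x_i = α_i − 1, so lab i contributes w_i if α_i > 1, else 0.
α_i > 1 for i ∈ {1}; NE contributions (5, 0, 0, 0), X = 5.
u_4 = (10 − 0) + 0.34·5 = 11.7.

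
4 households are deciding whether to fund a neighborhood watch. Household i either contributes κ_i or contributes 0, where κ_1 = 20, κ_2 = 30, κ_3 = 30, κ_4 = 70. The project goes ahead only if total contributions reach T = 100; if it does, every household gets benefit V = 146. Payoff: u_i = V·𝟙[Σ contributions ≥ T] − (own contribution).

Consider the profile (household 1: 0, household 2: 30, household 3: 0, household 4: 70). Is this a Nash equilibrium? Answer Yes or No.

Yes

Total = 100 ≥ 100: provided.
Household 1 (pledges 0, payoff 146): pledging 20 → total 120, payoff 126. No gain.
Household 2 (pledges 30, payoff 116): dropping to 0 → total 70, payoff 0. No gain.
Household 3 (pledges 0, payoff 146): pledging 30 → total 130, payoff 116. No gain.
Household 4 (pledges 70, payoff 76): dropping to 0 → total 30, payoff 0. No gain.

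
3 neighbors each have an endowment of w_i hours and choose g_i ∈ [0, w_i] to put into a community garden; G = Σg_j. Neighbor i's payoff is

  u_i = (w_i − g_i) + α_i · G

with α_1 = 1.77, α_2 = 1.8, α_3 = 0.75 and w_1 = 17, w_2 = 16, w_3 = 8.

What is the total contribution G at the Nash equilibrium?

∂u_i/∂g_i = α_i − 1, so neighbor i contributes w_i if α_i > 1, else 0.
α_i > 1 for i ∈ {1, 2}; NE contributions (17, 16, 0), G = 33.

33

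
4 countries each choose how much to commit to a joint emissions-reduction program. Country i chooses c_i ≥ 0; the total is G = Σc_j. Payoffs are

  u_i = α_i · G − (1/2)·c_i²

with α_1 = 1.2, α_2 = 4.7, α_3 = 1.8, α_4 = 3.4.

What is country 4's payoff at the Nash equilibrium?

31.96

Country i's FOC: ∂u_i/∂c_i = α_i − c_i = 0, so c_i* = α_i.
NE contributions = (1.2, 4.7, 1.8, 3.4); G = 11.1.
u_4 = α_4·G − ½·(c_4)² = 3.4·11.1 − ½·3.4² = 31.96.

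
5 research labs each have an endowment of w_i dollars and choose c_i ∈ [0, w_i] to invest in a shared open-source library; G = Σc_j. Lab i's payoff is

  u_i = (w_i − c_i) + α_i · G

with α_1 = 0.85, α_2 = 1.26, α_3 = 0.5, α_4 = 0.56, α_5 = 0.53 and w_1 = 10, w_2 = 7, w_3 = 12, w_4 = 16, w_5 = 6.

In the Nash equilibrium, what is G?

7

∂u_i/∂c_i = α_i − 1, so lab i contributes w_i if α_i > 1, else 0.
α_i > 1 for i ∈ {2}; NE contributions (0, 7, 0, 0, 0), G = 7.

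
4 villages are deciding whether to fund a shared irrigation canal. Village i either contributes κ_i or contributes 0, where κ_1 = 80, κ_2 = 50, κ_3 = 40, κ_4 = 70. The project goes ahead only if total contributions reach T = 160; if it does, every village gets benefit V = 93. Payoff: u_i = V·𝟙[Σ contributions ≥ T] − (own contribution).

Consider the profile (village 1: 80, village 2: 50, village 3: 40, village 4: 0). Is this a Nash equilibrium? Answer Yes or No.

Yes

Total = 170 ≥ 160: provided.
Village 1 (pledges 80, payoff 13): dropping to 0 → total 90, payoff 0. No gain.
Village 2 (pledges 50, payoff 43): dropping to 0 → total 120, payoff 0. No gain.
Village 3 (pledges 40, payoff 53): dropping to 0 → total 130, payoff 0. No gain.
Village 4 (pledges 0, payoff 93): pledging 70 → total 240, payoff 23. No gain.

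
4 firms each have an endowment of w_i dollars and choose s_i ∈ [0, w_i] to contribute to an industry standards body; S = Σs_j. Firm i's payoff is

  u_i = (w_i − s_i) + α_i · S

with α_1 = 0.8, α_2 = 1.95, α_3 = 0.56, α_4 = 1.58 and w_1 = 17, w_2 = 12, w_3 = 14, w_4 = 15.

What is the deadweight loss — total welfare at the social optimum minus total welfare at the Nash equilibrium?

120.59

∂u_i/∂s_i = α_i − 1, so firm i contributes w_i if α_i > 1, else 0.
α_i > 1 for i ∈ {2, 4}; NE contributions (0, 12, 0, 15), S = 27.
W^NE = Σw_i − S^NE + (Σα_i)·S^NE = 58 + 3.89·27 = 163.03.
Planner: ∂(Σu_j)/∂s_i = Σα_j − 1 = 3.89 > 0, so everyone contributes w_i; S^SO = 58, W^SO = 58 + 3.89·58 = 283.62.
Deadweight loss = 120.59.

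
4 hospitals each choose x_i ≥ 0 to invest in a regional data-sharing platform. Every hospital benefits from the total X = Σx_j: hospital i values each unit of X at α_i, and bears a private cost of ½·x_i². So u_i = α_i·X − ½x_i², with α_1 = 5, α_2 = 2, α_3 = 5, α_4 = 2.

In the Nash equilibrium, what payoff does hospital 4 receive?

26

Hospital i's FOC: ∂u_i/∂x_i = α_i − x_i = 0, so x_i* = α_i.
NE contributions = (5, 2, 5, 2); X = 14.
u_4 = α_4·X − ½·(x_4)² = 2·14 − ½·2² = 26.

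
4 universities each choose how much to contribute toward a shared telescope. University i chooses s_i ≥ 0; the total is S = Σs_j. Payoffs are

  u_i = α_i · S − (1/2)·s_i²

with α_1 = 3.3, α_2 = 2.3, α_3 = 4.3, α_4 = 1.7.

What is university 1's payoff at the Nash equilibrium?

University i's FOC: ∂u_i/∂s_i = α_i − s_i = 0, so s_i* = α_i.
NE contributions = (3.3, 2.3, 4.3, 1.7); S = 11.6.
u_1 = α_1·S − ½·(s_1)² = 3.3·11.6 − ½·3.3² = 32.835.

32.835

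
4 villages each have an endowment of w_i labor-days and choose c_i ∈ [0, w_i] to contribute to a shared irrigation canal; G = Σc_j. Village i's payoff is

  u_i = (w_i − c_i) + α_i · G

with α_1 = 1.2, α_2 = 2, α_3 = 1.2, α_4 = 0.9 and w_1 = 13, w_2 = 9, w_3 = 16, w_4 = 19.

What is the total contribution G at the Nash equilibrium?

∂u_i/∂c_i = α_i − 1, so village i contributes w_i if α_i > 1, else 0.
α_i > 1 for i ∈ {1, 2, 3}; NE contributions (13, 9, 16, 0), G = 38.

38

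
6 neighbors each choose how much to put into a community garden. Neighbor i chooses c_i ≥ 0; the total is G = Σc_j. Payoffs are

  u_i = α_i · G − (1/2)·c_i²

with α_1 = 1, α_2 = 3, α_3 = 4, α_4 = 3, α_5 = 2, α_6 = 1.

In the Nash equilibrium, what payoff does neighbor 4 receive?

Neighbor i's FOC: ∂u_i/∂c_i = α_i − c_i = 0, so c_i* = α_i.
NE contributions = (1, 3, 4, 3, 2, 1); G = 14.
u_4 = α_4·G − ½·(c_4)² = 3·14 − ½·3² = 37.5.

37.5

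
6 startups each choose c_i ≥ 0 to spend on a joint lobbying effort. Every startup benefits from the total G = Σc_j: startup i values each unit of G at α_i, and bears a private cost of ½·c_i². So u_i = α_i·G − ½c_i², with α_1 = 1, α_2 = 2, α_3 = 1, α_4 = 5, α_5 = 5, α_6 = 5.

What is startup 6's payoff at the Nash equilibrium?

Startup i's FOC: ∂u_i/∂c_i = α_i − c_i = 0, so c_i* = α_i.
NE contributions = (1, 2, 1, 5, 5, 5); G = 19.
u_6 = α_6·G − ½·(c_6)² = 5·19 − ½·5² = 82.5.

82.5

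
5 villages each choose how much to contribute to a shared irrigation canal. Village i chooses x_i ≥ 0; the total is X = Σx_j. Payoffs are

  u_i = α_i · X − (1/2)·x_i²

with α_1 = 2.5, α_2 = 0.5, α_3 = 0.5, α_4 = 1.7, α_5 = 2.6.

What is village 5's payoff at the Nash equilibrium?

Village i's FOC: ∂u_i/∂x_i = α_i − x_i = 0, so x_i* = α_i.
NE contributions = (2.5, 0.5, 0.5, 1.7, 2.6); X = 7.8.
u_5 = α_5·X − ½·(x_5)² = 2.6·7.8 − ½·2.6² = 16.9.

16.9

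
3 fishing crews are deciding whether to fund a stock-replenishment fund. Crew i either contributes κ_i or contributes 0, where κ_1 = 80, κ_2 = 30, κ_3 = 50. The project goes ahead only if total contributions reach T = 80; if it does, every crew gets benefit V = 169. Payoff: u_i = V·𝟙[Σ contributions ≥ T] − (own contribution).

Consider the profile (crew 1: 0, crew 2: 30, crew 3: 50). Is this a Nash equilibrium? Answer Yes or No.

Yes

Total = 80 ≥ 80: provided.
Crew 1 (pledges 0, payoff 169): pledging 80 → total 160, payoff 89. No gain.
Crew 2 (pledges 30, payoff 139): dropping to 0 → total 50, payoff 0. No gain.
Crew 3 (pledges 50, payoff 119): dropping to 0 → total 30, payoff 0. No gain.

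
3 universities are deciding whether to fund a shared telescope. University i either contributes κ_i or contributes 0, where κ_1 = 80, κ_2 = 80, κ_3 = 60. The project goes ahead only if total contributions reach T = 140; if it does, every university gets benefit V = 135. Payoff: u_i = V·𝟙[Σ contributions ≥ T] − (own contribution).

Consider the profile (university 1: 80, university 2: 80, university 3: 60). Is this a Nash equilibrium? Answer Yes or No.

Total = 220 ≥ 140: provided.
University 1 (pledges 80, payoff 55): dropping to 0 → total 140, payoff 135. Profitable deviation.

No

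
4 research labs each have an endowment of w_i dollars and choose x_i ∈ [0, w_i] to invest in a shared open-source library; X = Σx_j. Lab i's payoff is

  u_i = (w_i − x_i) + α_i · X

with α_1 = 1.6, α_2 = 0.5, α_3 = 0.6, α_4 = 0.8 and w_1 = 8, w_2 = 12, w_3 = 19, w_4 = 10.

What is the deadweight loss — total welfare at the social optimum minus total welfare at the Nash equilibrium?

102.5

∂u_i/∂x_i = α_i − 1, so lab i contributes w_i if α_i > 1, else 0.
α_i > 1 for i ∈ {1}; NE contributions (8, 0, 0, 0), X = 8.
W^NE = Σw_i − X^NE + (Σα_i)·X^NE = 49 + 2.5·8 = 69.
Planner: ∂(Σu_j)/∂x_i = Σα_j − 1 = 2.5 > 0, so everyone contributes w_i; X^SO = 49, W^SO = 49 + 2.5·49 = 171.5.
Deadweight loss = 102.5.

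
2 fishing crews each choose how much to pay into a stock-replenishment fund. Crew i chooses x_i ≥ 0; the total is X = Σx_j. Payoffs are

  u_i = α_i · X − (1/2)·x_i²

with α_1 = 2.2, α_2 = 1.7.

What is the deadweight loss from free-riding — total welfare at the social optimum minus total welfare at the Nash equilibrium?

Crew i's FOC: ∂u_i/∂x_i = α_i − x_i = 0, so x_i* = α_i.
NE contributions = (2.2, 1.7); X = 3.9.
W^NE = (Σα)·X − ½Σα_i² = 3.9² − ½·7.73 = 11.345.
Planner sets x_i = Σα_j = 3.9 for every i, so X^SO = 2·3.9 = 7.8.
W^SO = (Σα)·X^SO − ½·2·(Σα)² = (2/2)·3.9² = 15.21.
Deadweight loss = W^SO − W^NE = 3.865.

3.865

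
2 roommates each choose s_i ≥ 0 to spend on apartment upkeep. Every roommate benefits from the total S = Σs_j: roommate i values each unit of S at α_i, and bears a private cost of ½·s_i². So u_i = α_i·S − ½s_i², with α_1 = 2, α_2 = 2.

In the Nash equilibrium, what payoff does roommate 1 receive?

Roommate i's FOC: ∂u_i/∂s_i = α_i − s_i = 0, so s_i* = α_i.
NE contributions = (2, 2); S = 4.
u_1 = α_1·S − ½·(s_1)² = 2·4 − ½·2² = 6.

6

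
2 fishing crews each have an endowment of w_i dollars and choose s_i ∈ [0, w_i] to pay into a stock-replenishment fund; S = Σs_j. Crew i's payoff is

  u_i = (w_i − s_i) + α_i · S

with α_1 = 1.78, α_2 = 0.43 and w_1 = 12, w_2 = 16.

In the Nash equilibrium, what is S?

∂u_i/∂s_i = α_i − 1, so crew i contributes w_i if α_i > 1, else 0.
α_i > 1 for i ∈ {1}; NE contributions (12, 0), S = 12.

12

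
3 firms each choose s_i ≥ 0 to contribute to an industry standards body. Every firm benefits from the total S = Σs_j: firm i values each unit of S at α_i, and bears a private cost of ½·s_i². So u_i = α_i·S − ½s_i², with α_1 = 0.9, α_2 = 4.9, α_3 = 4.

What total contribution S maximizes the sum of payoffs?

29.4

Planner FOC: ∂(Σu_j)/∂s_i = (Σα_j) − s_i = 0, so s_i^SO = Σα_j = 9.8 for every i; S^SO = 29.4.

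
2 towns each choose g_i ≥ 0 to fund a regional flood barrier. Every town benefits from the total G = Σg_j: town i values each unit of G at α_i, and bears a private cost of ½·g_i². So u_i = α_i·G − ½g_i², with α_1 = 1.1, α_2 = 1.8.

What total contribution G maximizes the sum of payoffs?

Planner FOC: ∂(Σu_j)/∂g_i = (Σα_j) − g_i = 0, so g_i^SO = Σα_j = 2.9 for every i; G^SO = 5.8.

5.8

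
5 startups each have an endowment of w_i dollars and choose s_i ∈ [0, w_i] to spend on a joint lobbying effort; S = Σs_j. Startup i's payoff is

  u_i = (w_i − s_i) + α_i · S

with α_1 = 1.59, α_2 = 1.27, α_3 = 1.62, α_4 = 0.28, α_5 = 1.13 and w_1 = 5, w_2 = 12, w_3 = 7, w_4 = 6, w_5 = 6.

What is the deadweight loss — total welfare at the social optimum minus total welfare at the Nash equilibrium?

∂u_i/∂s_i = α_i − 1, so startup i contributes w_i if α_i > 1, else 0.
α_i > 1 for i ∈ {1, 2, 3, 5}; NE contributions (5, 12, 7, 0, 6), S = 30.
W^NE = Σw_i − S^NE + (Σα_i)·S^NE = 36 + 4.89·30 = 182.7.
Planner: ∂(Σu_j)/∂s_i = Σα_j − 1 = 4.89 > 0, so everyone contributes w_i; S^SO = 36, W^SO = 36 + 4.89·36 = 212.04.
Deadweight loss = 29.34.

29.34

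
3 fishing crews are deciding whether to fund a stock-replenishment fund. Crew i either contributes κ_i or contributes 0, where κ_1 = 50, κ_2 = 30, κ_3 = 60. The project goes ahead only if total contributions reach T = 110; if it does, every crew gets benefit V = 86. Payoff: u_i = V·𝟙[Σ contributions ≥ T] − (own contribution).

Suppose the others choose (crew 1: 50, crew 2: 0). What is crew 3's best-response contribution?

60

Others' total = 50. Contributing 60 brings total to 110 ≥ 110: gain V − κ_3 = 26.
Best response: 60.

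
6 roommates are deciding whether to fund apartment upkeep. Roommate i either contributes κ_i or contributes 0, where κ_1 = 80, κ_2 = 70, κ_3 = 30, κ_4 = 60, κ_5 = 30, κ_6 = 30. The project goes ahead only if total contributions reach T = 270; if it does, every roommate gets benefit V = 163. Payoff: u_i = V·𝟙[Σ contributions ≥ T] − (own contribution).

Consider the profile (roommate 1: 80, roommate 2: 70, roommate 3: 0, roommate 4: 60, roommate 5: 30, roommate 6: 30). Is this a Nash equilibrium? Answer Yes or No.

Total = 270 ≥ 270: provided.
Roommate 1 (pledges 80, payoff 83): dropping to 0 → total 190, payoff 0. No gain.
Roommate 2 (pledges 70, payoff 93): dropping to 0 → total 200, payoff 0. No gain.
Roommate 3 (pledges 0, payoff 163): pledging 30 → total 300, payoff 133. No gain.
Roommate 4 (pledges 60, payoff 103): dropping to 0 → total 210, payoff 0. No gain.
Roommate 5 (pledges 30, payoff 133): dropping to 0 → total 240, payoff 0. No gain.
Roommate 6 (pledges 30, payoff 133): dropping to 0 → total 240, payoff 0. No gain.

Yes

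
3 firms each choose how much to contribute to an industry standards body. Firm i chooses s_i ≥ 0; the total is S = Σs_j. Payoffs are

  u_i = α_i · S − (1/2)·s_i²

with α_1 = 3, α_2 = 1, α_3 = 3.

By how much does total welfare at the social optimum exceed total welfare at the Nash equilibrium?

34

Firm i's FOC: ∂u_i/∂s_i = α_i − s_i = 0, so s_i* = α_i.
NE contributions = (3, 1, 3); S = 7.
W^NE = (Σα)·S − ½Σα_i² = 7² − ½·19 = 39.5.
Planner sets s_i = Σα_j = 7 for every i, so S^SO = 3·7 = 21.
W^SO = (Σα)·S^SO − ½·3·(Σα)² = (3/2)·7² = 73.5.
Deadweight loss = W^SO − W^NE = 34.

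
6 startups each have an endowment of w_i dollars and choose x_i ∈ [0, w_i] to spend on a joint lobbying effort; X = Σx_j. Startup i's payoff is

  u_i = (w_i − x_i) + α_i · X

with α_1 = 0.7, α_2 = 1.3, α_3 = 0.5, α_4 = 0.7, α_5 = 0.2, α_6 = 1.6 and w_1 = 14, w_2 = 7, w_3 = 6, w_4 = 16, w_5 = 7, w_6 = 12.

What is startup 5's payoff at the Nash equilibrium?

∂u_i/∂x_i = α_i − 1, so startup i contributes w_i if α_i > 1, else 0.
α_i > 1 for i ∈ {2, 6}; NE contributions (0, 7, 0, 0, 0, 12), X = 19.
u_5 = (7 − 0) + 0.2·19 = 10.8.

10.8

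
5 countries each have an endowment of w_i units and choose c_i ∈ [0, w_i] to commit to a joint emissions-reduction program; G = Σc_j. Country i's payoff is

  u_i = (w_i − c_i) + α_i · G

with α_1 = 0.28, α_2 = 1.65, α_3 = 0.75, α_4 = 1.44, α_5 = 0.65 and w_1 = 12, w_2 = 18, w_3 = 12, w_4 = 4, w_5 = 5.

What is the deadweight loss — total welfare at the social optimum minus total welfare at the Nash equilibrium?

109.33

∂u_i/∂c_i = α_i − 1, so country i contributes w_i if α_i > 1, else 0.
α_i > 1 for i ∈ {2, 4}; NE contributions (0, 18, 0, 4, 0), G = 22.
W^NE = Σw_i − G^NE + (Σα_i)·G^NE = 51 + 3.77·22 = 133.94.
Planner: ∂(Σu_j)/∂c_i = Σα_j − 1 = 3.77 > 0, so everyone contributes w_i; G^SO = 51, W^SO = 51 + 3.77·51 = 243.27.
Deadweight loss = 109.33.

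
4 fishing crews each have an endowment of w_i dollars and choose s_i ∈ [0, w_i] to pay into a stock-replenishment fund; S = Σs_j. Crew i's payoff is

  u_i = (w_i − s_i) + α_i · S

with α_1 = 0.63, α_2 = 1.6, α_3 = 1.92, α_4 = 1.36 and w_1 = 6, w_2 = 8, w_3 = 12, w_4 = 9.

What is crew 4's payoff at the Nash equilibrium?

39.44

∂u_i/∂s_i = α_i − 1, so crew i contributes w_i if α_i > 1, else 0.
α_i > 1 for i ∈ {2, 3, 4}; NE contributions (0, 8, 12, 9), S = 29.
u_4 = (9 − 9) + 1.36·29 = 39.44.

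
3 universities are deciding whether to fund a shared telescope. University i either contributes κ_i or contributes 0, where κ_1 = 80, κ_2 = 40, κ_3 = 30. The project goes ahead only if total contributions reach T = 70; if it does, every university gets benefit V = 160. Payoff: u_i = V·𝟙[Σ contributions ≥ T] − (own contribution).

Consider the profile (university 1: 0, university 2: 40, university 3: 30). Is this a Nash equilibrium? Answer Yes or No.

Yes

Total = 70 ≥ 70: provided.
University 1 (pledges 0, payoff 160): pledging 80 → total 150, payoff 80. No gain.
University 2 (pledges 40, payoff 120): dropping to 0 → total 30, payoff 0. No gain.
University 3 (pledges 30, payoff 130): dropping to 0 → total 40, payoff 0. No gain.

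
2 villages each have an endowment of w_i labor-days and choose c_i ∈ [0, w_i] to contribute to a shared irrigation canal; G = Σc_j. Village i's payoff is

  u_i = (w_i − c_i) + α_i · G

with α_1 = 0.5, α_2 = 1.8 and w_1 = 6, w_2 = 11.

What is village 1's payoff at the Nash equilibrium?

11.5

∂u_i/∂c_i = α_i − 1, so village i contributes w_i if α_i > 1, else 0.
α_i > 1 for i ∈ {2}; NE contributions (0, 11), G = 11.
u_1 = (6 − 0) + 0.5·11 = 11.5.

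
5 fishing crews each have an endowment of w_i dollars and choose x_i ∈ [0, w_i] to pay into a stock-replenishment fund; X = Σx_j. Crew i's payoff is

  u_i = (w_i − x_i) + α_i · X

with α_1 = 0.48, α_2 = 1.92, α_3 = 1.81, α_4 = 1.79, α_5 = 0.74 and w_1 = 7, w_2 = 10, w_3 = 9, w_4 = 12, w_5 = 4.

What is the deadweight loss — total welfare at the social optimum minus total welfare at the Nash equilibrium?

∂u_i/∂x_i = α_i − 1, so crew i contributes w_i if α_i > 1, else 0.
α_i > 1 for i ∈ {2, 3, 4}; NE contributions (0, 10, 9, 12, 0), X = 31.
W^NE = Σw_i − X^NE + (Σα_i)·X^NE = 42 + 5.74·31 = 219.94.
Planner: ∂(Σu_j)/∂x_i = Σα_j − 1 = 5.74 > 0, so everyone contributes w_i; X^SO = 42, W^SO = 42 + 5.74·42 = 283.08.
Deadweight loss = 63.14.

63.14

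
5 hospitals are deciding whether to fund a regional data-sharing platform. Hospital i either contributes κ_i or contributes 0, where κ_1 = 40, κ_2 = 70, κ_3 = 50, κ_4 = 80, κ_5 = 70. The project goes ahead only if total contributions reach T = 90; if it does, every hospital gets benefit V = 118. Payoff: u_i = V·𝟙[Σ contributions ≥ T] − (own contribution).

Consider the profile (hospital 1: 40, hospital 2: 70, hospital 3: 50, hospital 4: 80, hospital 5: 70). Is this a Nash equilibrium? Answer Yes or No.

Total = 310 ≥ 90: provided.
Hospital 1 (pledges 40, payoff 78): dropping to 0 → total 270, payoff 118. Profitable deviation.

No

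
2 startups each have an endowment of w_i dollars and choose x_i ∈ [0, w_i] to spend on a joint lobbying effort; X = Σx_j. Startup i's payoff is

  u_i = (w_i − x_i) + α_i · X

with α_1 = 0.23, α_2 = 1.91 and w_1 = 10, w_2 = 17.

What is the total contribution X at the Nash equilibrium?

17

∂u_i/∂x_i = α_i − 1, so startup i contributes w_i if α_i > 1, else 0.
α_i > 1 for i ∈ {2}; NE contributions (0, 17), X = 17.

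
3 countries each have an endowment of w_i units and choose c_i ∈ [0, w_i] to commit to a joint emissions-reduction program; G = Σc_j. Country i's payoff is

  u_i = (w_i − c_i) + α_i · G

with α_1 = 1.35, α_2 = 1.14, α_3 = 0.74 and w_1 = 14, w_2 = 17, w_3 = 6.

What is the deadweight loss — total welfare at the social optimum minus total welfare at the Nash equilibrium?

∂u_i/∂c_i = α_i − 1, so country i contributes w_i if α_i > 1, else 0.
α_i > 1 for i ∈ {1, 2}; NE contributions (14, 17, 0), G = 31.
W^NE = Σw_i − G^NE + (Σα_i)·G^NE = 37 + 2.23·31 = 106.13.
Planner: ∂(Σu_j)/∂c_i = Σα_j − 1 = 2.23 > 0, so everyone contributes w_i; G^SO = 37, W^SO = 37 + 2.23·37 = 119.51.
Deadweight loss = 13.38.

13.38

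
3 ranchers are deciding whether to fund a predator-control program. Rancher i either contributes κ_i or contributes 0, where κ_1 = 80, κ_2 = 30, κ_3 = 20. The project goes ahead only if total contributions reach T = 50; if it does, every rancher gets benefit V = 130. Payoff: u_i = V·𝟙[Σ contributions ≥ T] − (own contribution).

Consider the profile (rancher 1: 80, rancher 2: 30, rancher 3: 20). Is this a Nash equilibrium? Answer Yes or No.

Total = 130 ≥ 50: provided.
Rancher 1 (pledges 80, payoff 50): dropping to 0 → total 50, payoff 130. Profitable deviation.

No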